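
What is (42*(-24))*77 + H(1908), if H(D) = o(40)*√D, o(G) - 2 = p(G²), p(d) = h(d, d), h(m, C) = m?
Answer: -77616 + 9612*√53 ≈ -7639.6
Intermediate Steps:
p(d) = d
o(G) = 2 + G²
H(D) = 1602*√D (H(D) = (2 + 40²)*√D = (2 + 1600)*√D = 1602*√D)
(42*(-24))*77 + H(1908) = (42*(-24))*77 + 1602*√1908 = -1008*77 + 1602*(6*√53) = -77616 + 9612*√53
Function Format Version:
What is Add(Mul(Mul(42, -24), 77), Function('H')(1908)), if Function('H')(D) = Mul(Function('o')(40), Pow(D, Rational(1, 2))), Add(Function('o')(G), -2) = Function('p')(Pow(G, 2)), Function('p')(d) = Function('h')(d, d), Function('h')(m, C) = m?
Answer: Add(-77616, Mul(9612, Pow(53, Rational(1, 2)))) ≈ -7639.6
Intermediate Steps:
Function('p')(d) = d
Function('o')(G) = Add(2, Pow(G, 2))
Function('H')(D) = Mul(1602, Pow(D, Rational(1, 2))) (Function('H')(D) = Mul(Add(2, Pow(40, 2)), Pow(D, Rational(1, 2))) = Mul(Add(2, 1600), Pow(D, Rational(1, 2))) = Mul(1602, Pow(D, Rational(1, 2))))
Add(Mul(Mul(42, -24), 77), Function('H')(1908)) = Add(Mul(Mul(42, -24), 77), Mul(1602, Pow(1908, Rational(1, 2)))) = Add(Mul(-1008, 77), Mul(1602, Mul(6, Pow(53, Rational(1, 2))))) = Add(-77616, Mul(9612, Pow(53, Rational(1, 2))))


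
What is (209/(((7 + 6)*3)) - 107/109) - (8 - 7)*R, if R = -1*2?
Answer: 27110/4251 ≈ 6.3773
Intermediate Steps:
R = -2
(209/(((7 + 6)*3)) - 107/109) - (8 - 7)*R = (209/(((7 + 6)*3)) - 107/109) - (8 - 7)*(-2) = (209/((13*3)) - 107*1/109) - (-2) = (209/39 - 107/109) - 1*(-2) = (209*(1/39) - 107/109) + 2 = (209/39 - 107/109) + 2 = 18608/4251 + 2 = 27110/4251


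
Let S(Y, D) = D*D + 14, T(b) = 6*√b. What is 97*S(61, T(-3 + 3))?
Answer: 1358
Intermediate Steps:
S(Y, D) = 14 + D² (S(Y, D) = D² + 14 = 14 + D²)
97*S(61, T(-3 + 3)) = 97*(14 + (6*√(-3 + 3))²) = 97*(14 + (6*√0)²) = 97*(14 + (6*0)²) = 97*(14 + 0²) = 97*(14 + 0) = 97*14 = 1358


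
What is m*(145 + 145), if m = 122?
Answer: 35380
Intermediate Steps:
m*(145 + 145) = 122*(145 + 145) = 122*290 = 35380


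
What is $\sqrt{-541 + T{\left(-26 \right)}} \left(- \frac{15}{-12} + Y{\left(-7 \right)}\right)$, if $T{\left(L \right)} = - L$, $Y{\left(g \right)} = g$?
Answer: $- \frac{23 i \sqrt{515}}{4} \approx - 130.49 i$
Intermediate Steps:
$\sqrt{-541 + T{\left(-26 \right)}} \left(- \frac{15}{-12} + Y{\left(-7 \right)}\right) = \sqrt{-541 - -26} \left(- \frac{15}{-12} - 7\right) = \sqrt{-541 + 26} \left(\left(-15\right) \left(- \frac{1}{12}\right) - 7\right) = \sqrt{-515} \left(\frac{5}{4} - 7\right) = i \sqrt{515} \left(- \frac{23}{4}\right) = - \frac{23 i \sqrt{515}}{4}$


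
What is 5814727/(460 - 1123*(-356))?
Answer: 5814727/400248 ≈ 14.528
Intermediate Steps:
5814727/(460 - 1123*(-356)) = 5814727/(460 + 399788) = 5814727/400248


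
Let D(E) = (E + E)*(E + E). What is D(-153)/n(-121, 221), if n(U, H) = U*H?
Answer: -5508/1573 ≈ -3.5016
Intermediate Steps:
n(U, H) = H*U
D(E) = 4*E² (D(E) = (2*E)*(2*E) = 4*E²)
D(-153)/n(-121, 221) = (4*(-153)²)/((221*(-121))) = (4*23409)/(-26741) = 93636*(-1/26741) = -5508/1573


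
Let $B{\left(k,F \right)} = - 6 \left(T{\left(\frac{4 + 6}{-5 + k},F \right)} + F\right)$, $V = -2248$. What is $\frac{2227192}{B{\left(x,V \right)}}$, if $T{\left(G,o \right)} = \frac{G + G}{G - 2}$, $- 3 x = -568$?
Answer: $\frac{299557324}{1814181} \approx 165.12$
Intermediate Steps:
$x = \frac{568}{3}$ ($x = \left(- \frac{1}{3}\right) \left(-568\right) = \frac{568}{3} \approx 189.33$)
$T{\left(G,o \right)} = \frac{2 G}{-2 + G}$
$B{\left(k,F \right)} = - 6 F - \frac{120}{\left(-5 + k\right) \left(-2 + \frac{10}{-5 + k}\right)}$ ($B{\left(k,F \right)} = - 6 \left(\frac{2 \frac{4 + 6}{-5 + k}}{-2 + \frac{4 + 6}{-5 + k}} + F\right) = - 6 \left(\frac{2 \frac{10}{-5 + k}}{-2 + \frac{10}{-5 + k}} + F\right) = - 6 \left(\frac{20}{\left(-5 + k\right) \left(-2 + \frac{10}{-5 + k}\right)} + F\right) = - 6 \left(F + \frac{20}{\left(-5 + k\right) \left(-2 + \frac{10}{-5 + k}\right)}\right) = - 6 F - \frac{120}{\left(-5 + k\right) \left(-2 + \frac{10}{-5 + k}\right)}$)
$\frac{2227192}{B{\left(x,V \right)}} = \frac{2227192}{6 \frac{1}{-10 + \frac{568}{3}} \left(10 - - 2248 \left(-10 + \frac{568}{3}\right)\right)} = \frac{2227192}{6 \frac{1}{\frac{538}{3}} \left(10 - \left(-2248\right) \frac{538}{3}\right)} = \frac{2227192}{6 \cdot \frac{3}{538} \left(10 + \frac{1209424}{3}\right)} = \frac{2227192}{6 \cdot \frac{3}{538} \cdot \frac{1209454}{3}} = \frac{2227192}{\frac{3628362}{269}} = 2227192 \cdot \frac{269}{3628362} = \frac{299557324}{1814181}$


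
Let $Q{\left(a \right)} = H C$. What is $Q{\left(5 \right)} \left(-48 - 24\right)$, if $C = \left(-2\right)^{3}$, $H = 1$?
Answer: $576$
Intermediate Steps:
$C = -8$
$Q{\left(a \right)} = -8$ ($Q{\left(a \right)} = 1 \left(-8\right) = -8$)
$Q{\left(5 \right)} \left(-48 - 24\right) = - 8 \left(-48 - 24\right) = \left(-8\right) \left(-72\right) = 576$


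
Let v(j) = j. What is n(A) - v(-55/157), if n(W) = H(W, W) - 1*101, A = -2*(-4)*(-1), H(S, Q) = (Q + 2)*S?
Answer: -8266/157 ≈ -52.650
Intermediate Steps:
H(S, Q) = S*(2 + Q) (H(S, Q) = (2 + Q)*S = S*(2 + Q))
A = -8 (A = 8*(-1) = -8)
n(W) = -101 + W*(2 + W) (n(W) = W*(2 + W) - 1*101 = W*(2 + W) - 101 = -101 + W*(2 + W))
n(A) - v(-55/157) = (-101 - 8*(2 - 8)) - (-55)/157 = (-101 - 8*(-6)) - (-55)/157 = (-101 + 48) - 1*(-55/157) = -53 + 55/157 = -8266/157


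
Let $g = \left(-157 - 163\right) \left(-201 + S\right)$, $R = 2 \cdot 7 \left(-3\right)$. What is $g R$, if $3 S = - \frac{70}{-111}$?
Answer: $- \frac{299546240}{111} \approx -2.6986 \cdot 10^{6}$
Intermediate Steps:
$S = \frac{70}{333}$ ($S = \frac{\left(-70\right) \frac{1}{-111}}{3} = \frac{\left(-70\right) \left(- \frac{1}{111}\right)}{3} = \frac{1}{3} \cdot \frac{70}{111} = \frac{70}{333} \approx 0.21021$)
$R = -42$ ($R = 14 \left(-3\right) = -42$)
$g = \frac{21396160}{333}$ ($g = \left(-157 - 163\right) \left(-201 + \frac{70}{333}\right) = \left(-320\right) \left(- \frac{66863}{333}\right) = \frac{21396160}{333} \approx 64253.0$)
$g R = \frac{21396160}{333} \left(-42\right) = - \frac{299546240}{111}$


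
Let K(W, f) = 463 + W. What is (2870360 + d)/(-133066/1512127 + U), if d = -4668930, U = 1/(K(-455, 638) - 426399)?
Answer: 1159641215581170490/56739656933 ≈ 2.0438e+7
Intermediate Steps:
U = -1/426391 (U = 1/((463 - 455) - 426399) = 1/(8 - 426399) = 1/(-426391) = -1/426391 ≈ -2.3453e-6)
(2870360 + d)/(-133066/1512127 + U) = (2870360 - 4668930)/(-133066/1512127 - 1/426391) = -1798570/(-133066*1/1512127 - 1/426391) = -1798570/(-133066/1512127 - 1/426391) = -1798570/(-56739656933/644757343657) = -1798570*(-644757343657/56739656933) = 1159641215581170490/56739656933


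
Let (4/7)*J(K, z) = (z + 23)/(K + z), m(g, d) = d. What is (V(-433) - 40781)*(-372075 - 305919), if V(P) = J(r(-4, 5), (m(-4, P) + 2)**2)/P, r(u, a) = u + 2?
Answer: 18688505125845054/675913 ≈ 2.7649e+10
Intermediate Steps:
r(u, a) = 2 + u
J(K, z) = 7*(23 + z)/(4*(K + z)) (J(K, z) = 7*((z + 23)/(K + z))/4 = 7*((23 + z)/(K + z))/4 = 7*(23 + z)/(4*(K + z)))
V(P) = 7*(23 + (2 + P)**2)/(4*P*(-2 + (2 + P)**2)) (V(P) = (7*(23 + (P + 2)**2)/(4*((2 - 4) + (P + 2)**2)))/P = (7*(23 + (2 + P)**2)/(4*(-2 + (2 + P)**2)))/P = 7*(23 + (2 + P)**2)/(4*P*(-2 + (2 + P)**2)))
(V(-433) - 40781)*(-372075 - 305919) = ((7/4)*(23 + (2 - 433)**2)/(-433*(-2 + (2 - 433)**2)) - 40781)*(-372075 - 305919) = ((7/4)*(-1/433)*(23 + (-431)**2)/(-2 + (-431)**2) - 40781)*(-677994) = ((7/4)*(-1/433)*(23 + 185761)/(-2 + 185761) - 40781)*(-677994) = ((7/4)*(-1/433)*185784/185759 - 40781)*(-677994) = ((7/4)*(-1/433)*(1/185759)*185784 - 40781)*(-677994) = (-46446/11490521 - 40781)*(-677994) = -468594983347/11490521*(-677994) = 18688505125845054/675913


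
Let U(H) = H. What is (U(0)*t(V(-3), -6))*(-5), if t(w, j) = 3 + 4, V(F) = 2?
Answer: 0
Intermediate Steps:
t(w, j) = 7
(U(0)*t(V(-3), -6))*(-5) = (0*7)*(-5) = 0*(-5) = 0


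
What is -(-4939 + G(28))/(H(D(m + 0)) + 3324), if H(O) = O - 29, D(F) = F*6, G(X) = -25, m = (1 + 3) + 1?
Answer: 4964/3325 ≈ 1.4929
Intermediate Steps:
m = 5 (m = 4 + 1 = 5)
D(F) = 6*F
H(O) = -29 + O
-(-4939 + G(28))/(H(D(m + 0)) + 3324) = -(-4939 - 25)/((-29 + 6*(5 + 0)) + 3324) = -(-4964)/((-29 + 6*5) + 3324) = -(-4964)/((-29 + 30) + 3324) = -(-4964)/(1 + 3324) = -(-4964)/3325 = -1*(-4964/3325) = 4964/3325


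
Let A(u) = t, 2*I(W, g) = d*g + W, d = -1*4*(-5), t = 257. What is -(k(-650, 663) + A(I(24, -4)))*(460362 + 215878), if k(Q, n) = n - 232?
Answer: -465253120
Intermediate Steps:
k(Q, n) = -232 + n
d = 20 (d = -4*(-5) = 20)
I(W, g) = W/2 + 10*g (I(W, g) = (20*g + W)/2 = (W + 20*g)/2 = W/2 + 10*g)
A(u) = 257
-(k(-650, 663) + A(I(24, -4)))*(460362 + 215878) = -((-232 + 663) + 257)*(460362 + 215878) = -(431 + 257)*676240 = -688*676240 = -1*465253120 = -465253120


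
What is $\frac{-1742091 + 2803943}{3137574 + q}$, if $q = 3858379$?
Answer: $\frac{1061852}{6995953} \approx 0.15178$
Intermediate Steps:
$\frac{-1742091 + 2803943}{3137574 + q} = \frac{-1742091 + 2803943}{3137574 + 3858379} = \frac{1061852}{6995953}$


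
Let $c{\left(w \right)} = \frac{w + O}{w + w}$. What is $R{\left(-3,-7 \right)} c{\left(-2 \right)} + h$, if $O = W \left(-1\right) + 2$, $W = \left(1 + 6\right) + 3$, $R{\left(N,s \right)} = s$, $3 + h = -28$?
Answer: $- \frac{97}{2} \approx -48.5$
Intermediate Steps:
$h = -31$ ($h = -3 - 28 = -31$)
$W = 10$ ($W = 7 + 3 = 10$)
$O = -8$ ($O = 10 \left(-1\right) + 2 = -10 + 2 = -8$)
$c{\left(w \right)} = \frac{-8 + w}{2 w}$ ($c{\left(w \right)} = \frac{w - 8}{w + w} = \frac{-8 + w}{2 w}$)
$R{\left(-3,-7 \right)} c{\left(-2 \right)} + h = - 7 \frac{-8 - 2}{2 \left(-2\right)} - 31 = - 7 \cdot \frac{1}{2} \left(- \frac{1}{2}\right) \left(-10\right) - 31 = \left(-7\right) \frac{5}{2} - 31 = - \frac{35}{2} - 31 = - \frac{97}{2}$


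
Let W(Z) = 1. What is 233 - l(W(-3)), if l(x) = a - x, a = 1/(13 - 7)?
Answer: 1403/6 ≈ 233.83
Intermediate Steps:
a = ⅙ (a = 1/6 = ⅙ ≈ 0.16667)
l(x) = ⅙ - x
233 - l(W(-3)) = 233 - (⅙ - 1*1) = 233 - (⅙ - 1) = 233 - 1*(-⅚) = 233 + ⅚ = 1403/6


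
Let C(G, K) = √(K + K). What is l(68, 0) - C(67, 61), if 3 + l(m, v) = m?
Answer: 65 - √122 ≈ 53.955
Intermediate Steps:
C(G, K) = √2*√K (C(G, K) = √(2*K) = √2*√K)
l(m, v) = -3 + m
l(68, 0) - C(67, 61) = (-3 + 68) - √2*√61 = 65 - √122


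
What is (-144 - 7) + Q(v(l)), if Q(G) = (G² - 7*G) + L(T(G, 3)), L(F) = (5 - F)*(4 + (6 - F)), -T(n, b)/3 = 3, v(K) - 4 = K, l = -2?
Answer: 105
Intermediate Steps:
v(K) = 4 + K
T(n, b) = -9 (T(n, b) = -3*3 = -9)
L(F) = (5 - F)*(10 - F)
Q(G) = 266 + G² - 7*G (Q(G) = (G² - 7*G) + (50 + (-9)² - 15*(-9)) = (G² - 7*G) + (50 + 81 + 135) = (G² - 7*G) + 266 = 266 + G² - 7*G)
(-144 - 7) + Q(v(l)) = (-144 - 7) + (266 + (4 - 2)² - 7*(4 - 2)) = -151 + (266 + 2² - 7*2) = -151 + (266 + 4 - 14) = -151 + 256 = 105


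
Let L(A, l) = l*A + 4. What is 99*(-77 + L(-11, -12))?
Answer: 5841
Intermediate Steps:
L(A, l) = 4 + A*l (L(A, l) = A*l + 4 = 4 + A*l)
99*(-77 + L(-11, -12)) = 99*(-77 + (4 - 11*(-12))) = 99*(-77 + (4 + 132)) = 99*(-77 + 136) = 99*59 = 5841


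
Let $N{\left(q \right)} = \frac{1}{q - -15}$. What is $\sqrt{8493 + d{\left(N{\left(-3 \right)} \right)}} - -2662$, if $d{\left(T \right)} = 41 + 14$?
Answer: $2662 + 2 \sqrt{2137} \approx 2754.5$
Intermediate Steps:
$N{\left(q \right)} = \frac{1}{15 + q}$ ($N{\left(q \right)} = \frac{1}{q + 15} = \frac{1}{15 + q}$)
$d{\left(T \right)} = 55$
$\sqrt{8493 + d{\left(N{\left(-3 \right)} \right)}} - -2662 = \sqrt{8493 + 55} - -2662 = \sqrt{8548} + 2662 = 2 \sqrt{2137} + 2662 = 2662 + 2 \sqrt{2137}$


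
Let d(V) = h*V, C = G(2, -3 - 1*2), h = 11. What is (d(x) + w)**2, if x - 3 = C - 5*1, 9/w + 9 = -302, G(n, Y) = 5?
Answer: 105144516/96721 ≈ 1087.1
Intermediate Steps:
C = 5
w = -9/311 (w = 9/(-9 - 302) = 9/(-311) = 9*(-1/311) = -9/311 ≈ -0.028939)
x = 3 (x = 3 + (5 - 5*1) = 3 + (5 - 5) = 3 + 0 = 3)
d(V) = 11*V
(d(x) + w)**2 = (11*3 - 9/311)**2 = (33 - 9/311)**2 = (10254/311)**2 = 105144516/96721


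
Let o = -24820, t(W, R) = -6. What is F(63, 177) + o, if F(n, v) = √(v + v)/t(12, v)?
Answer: -24820 - √354/6 ≈ -24823.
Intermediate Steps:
F(n, v) = -√2*√v/6 (F(n, v) = √(v + v)/(-6) = √(2*v)*(-⅙) = (√2*√v)*(-⅙) = -√2*√v/6)
F(63, 177) + o = -√2*√177/6 - 24820 = -√354/6 - 24820 = -24820 - √354/6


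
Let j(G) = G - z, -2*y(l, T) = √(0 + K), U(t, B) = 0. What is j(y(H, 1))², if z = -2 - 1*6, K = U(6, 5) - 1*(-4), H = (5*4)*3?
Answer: 49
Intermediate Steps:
H = 60 (H = 20*3 = 60)
K = 4 (K = 0 - 1*(-4) = 0 + 4 = 4)
z = -8 (z = -2 - 6 = -8)
y(l, T) = -1 (y(l, T) = -√(0 + 4)/2 = -√4/2 = -½*2 = -1)
j(G) = 8 + G (j(G) = G - 1*(-8) = G + 8 = 8 + G)
j(y(H, 1))² = (8 - 1)² = 7² = 49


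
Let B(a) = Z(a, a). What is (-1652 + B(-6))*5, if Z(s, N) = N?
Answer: -8290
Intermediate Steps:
B(a) = a
(-1652 + B(-6))*5 = (-1652 - 6)*5 = -1658*5 = -8290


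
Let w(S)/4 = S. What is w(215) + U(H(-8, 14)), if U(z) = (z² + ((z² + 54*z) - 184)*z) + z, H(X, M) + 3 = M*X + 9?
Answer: -552778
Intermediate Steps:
H(X, M) = 6 + M*X (H(X, M) = -3 + (M*X + 9) = -3 + (9 + M*X) = 6 + M*X)
w(S) = 4*S
U(z) = z + z² + z*(-184 + z² + 54*z) (U(z) = (z² + (-184 + z² + 54*z)*z) + z = (z² + z*(-184 + z² + 54*z)) + z = z + z² + z*(-184 + z² + 54*z))
w(215) + U(H(-8, 14)) = 4*215 + (6 + 14*(-8))*(-183 + (6 + 14*(-8))² + 55*(6 + 14*(-8))) = 860 + (6 - 112)*(-183 + (6 - 112)² + 55*(6 - 112)) = 860 - 106*(-183 + (-106)² + 55*(-106)) = 860 - 106*(-183 + 11236 - 5830) = 860 - 106*5223 = 860 - 553638 = -552778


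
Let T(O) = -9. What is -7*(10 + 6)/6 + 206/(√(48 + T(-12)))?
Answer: -56/3 + 206*√39/39 ≈ 14.320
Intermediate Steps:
-7*(10 + 6)/6 + 206/(√(48 + T(-12))) = -7*(10 + 6)/6 + 206/(√(48 - 9)) = -7*16*(⅙) + 206/(√39) = -112*⅙ + 206*(√39/39) = -56/3 + 206*√39/39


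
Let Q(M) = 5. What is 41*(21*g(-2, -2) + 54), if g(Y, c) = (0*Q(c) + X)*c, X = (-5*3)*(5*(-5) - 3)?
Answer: -721026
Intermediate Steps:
X = 420 (X = -15*(-25 - 3) = -15*(-28) = 420)
g(Y, c) = 420*c (g(Y, c) = (0*5 + 420)*c = (0 + 420)*c = 420*c)
41*(21*g(-2, -2) + 54) = 41*(21*(420*(-2)) + 54) = 41*(21*(-840) + 54) = 41*(-17640 + 54) = 41*(-17586) = -721026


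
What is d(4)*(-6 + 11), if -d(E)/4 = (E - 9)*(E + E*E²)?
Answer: 6800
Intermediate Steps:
d(E) = -4*(-9 + E)*(E + E³) (d(E) = -4*(E - 9)*(E + E*E²) = -4*(-9 + E)*(E + E³))
d(4)*(-6 + 11) = (4*4*(9 - 1*4 - 1*4³ + 9*4²))*(-6 + 11) = (4*4*(9 - 4 - 1*64 + 9*16))*5 = (4*4*(9 - 4 - 64 + 144))*5 = (4*4*85)*5 = 1360*5 = 6800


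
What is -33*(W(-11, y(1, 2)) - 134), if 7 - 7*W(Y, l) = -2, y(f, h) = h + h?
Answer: 30657/7 ≈ 4379.6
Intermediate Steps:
y(f, h) = 2*h
W(Y, l) = 9/7 (W(Y, l) = 1 - ⅐*(-2) = 1 + 2/7 = 9/7)
-33*(W(-11, y(1, 2)) - 134) = -33*(9/7 - 134) = -33*(-929/7) = 30657/7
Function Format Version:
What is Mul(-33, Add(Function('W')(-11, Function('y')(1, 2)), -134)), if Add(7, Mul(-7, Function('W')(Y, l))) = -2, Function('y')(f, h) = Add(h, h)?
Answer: Rational(30657, 7) ≈ 4379.6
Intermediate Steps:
Function('y')(f, h) = Mul(2, h)
Function('W')(Y, l) = Rational(9, 7) (Function('W')(Y, l) = Add(1, Mul(Rational(-1, 7), -2)) = Add(1, Rational(2, 7)) = Rational(9, 7))
Mul(-33, Add(Function('W')(-11, Function('y')(1, 2)), -134)) = Mul(-33, Add(Rational(9, 7), -134)) = Mul(-33, Rational(-929, 7)) = Rational(30657, 7)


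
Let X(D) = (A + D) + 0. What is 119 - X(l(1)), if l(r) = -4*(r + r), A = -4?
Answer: 131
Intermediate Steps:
l(r) = -8*r
X(D) = -4 + D (X(D) = (-4 + D) + 0 = -4 + D)
119 - X(l(1)) = 119 - (-4 - 8*1) = 119 - (-4 - 8) = 119 - 1*(-12) = 119 + 12 = 131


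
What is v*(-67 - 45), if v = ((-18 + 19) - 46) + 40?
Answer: 560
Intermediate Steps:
v = -5 (v = (1 - 46) + 40 = -45 + 40 = -5)
v*(-67 - 45) = -5*(-67 - 45) = -5*(-112) = 560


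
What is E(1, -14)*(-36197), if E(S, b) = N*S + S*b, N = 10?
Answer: 144788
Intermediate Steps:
E(S, b) = 10*S + S*b
E(1, -14)*(-36197) = (1*(10 - 14))*(-36197) = (1*(-4))*(-36197) = -4*(-36197) = 144788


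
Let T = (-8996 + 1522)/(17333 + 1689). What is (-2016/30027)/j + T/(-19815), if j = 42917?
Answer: 211229469283/11564910169148235 ≈ 1.8265e-5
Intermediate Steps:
T = -3737/9511 (T = -7474/19022 = -7474*1/19022 = -3737/9511 ≈ -0.39291)
(-2016/30027)/j + T/(-19815) = -2016/30027/42917 - 3737/9511/(-19815) = -2016*1/30027*(1/42917) - 3737/9511*(-1/19815) = -672/10009*1/42917 + 3737/188460465 = -96/61365179 + 3737/188460465 = 211229469283/11564910169148235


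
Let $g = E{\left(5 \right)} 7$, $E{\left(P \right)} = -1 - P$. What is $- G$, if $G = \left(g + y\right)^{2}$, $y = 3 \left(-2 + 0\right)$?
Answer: $-2304$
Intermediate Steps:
$y = -6$ ($y = 3 \left(-2\right) = -6$)
$g = -42$ ($g = \left(-1 - 5\right) 7 = \left(-6\right) 7 = -42$)
$G = 2304$ ($G = \left(-42 - 6\right)^{2} = \left(-48\right)^{2} = 2304$)
$- G = \left(-1\right) 2304 = -2304$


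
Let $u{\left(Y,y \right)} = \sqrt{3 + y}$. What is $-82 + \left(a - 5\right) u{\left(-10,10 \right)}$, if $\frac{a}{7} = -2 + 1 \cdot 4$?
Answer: $-82 + 9 \sqrt{13} \approx -49.55$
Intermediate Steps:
$a = 14$ ($a = 7 \left(-2 + 1 \cdot 4\right) = 7 \left(-2 + 4\right) = 7 \cdot 2 = 14$)
$-82 + \left(a - 5\right) u{\left(-10,10 \right)} = -82 + \left(14 - 5\right) \sqrt{3 + 10} = -82 + \left(14 - 5\right) \sqrt{13} = -82 + 9 \sqrt{13}$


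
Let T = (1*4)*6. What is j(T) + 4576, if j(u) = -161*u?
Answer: 712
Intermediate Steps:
T = 24 (T = 4*6 = 24)
j(T) + 4576 = -161*24 + 4576 = -3864 + 4576 = 712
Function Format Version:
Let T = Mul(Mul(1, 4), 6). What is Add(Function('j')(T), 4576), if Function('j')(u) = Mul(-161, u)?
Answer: 712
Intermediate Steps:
T = 24 (T = Mul(4, 6) = 24)
Add(Function('j')(T), 4576) = Add(Mul(-161, 24), 4576) = Add(-3864, 4576) = 712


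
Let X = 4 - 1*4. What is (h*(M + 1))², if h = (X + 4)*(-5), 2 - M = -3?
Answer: 14400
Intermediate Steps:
M = 5 (M = 2 - 1*(-3) = 2 + 3 = 5)
X = 0 (X = 4 - 4 = 0)
h = -20 (h = (0 + 4)*(-5) = 4*(-5) = -20)
(h*(M + 1))² = (-20*(5 + 1))² = (-20*6)² = (-120)² = 14400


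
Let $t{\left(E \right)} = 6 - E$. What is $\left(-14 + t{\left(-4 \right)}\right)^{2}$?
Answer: $16$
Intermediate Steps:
$\left(-14 + t{\left(-4 \right)}\right)^{2} = \left(-14 + \left(6 - -4\right)\right)^{2} = \left(-14 + \left(6 + 4\right)\right)^{2} = \left(-14 + 10\right)^{2} = \left(-4\right)^{2} = 16$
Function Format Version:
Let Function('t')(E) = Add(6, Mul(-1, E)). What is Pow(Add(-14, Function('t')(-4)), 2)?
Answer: 16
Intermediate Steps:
Pow(Add(-14, Function('t')(-4)), 2) = Pow(Add(-14, Add(6, Mul(-1, -4))), 2) = Pow(Add(-14, Add(6, 4)), 2) = Pow(Add(-14, 10), 2) = Pow(-4, 2) = 16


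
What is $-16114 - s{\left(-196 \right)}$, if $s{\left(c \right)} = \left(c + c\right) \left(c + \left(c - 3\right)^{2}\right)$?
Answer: $15430646$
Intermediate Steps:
$s{\left(c \right)} = 2 c \left(c + \left(-3 + c\right)^{2}\right)$
$-16114 - s{\left(-196 \right)} = -16114 - 2 \left(-196\right) \left(-196 + \left(-3 - 196\right)^{2}\right) = -16114 - 2 \left(-196\right) \left(-196 + \left(-199\right)^{2}\right) = -16114 - 2 \left(-196\right) \left(-196 + 39601\right) = -16114 - 2 \left(-196\right) 39405 = -16114 - -15446760 = -16114 + 15446760 = 15430646$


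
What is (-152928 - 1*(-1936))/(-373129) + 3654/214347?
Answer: 1606099790/3808527703 ≈ 0.42171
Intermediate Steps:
(-152928 - 1*(-1936))/(-373129) + 3654/214347 = (-152928 + 1936)*(-1/373129) + 3654*(1/214347) = -150992*(-1/373129) + 174/10207 = 150992/373129 + 174/10207 = 1606099790/3808527703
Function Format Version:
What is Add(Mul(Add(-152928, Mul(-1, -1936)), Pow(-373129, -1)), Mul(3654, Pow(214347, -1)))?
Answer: Rational(1606099790, 3808527703) ≈ 0.42171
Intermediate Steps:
Add(Mul(Add(-152928, Mul(-1, -1936)), Pow(-373129, -1)), Mul(3654, Pow(214347, -1))) = Add(Mul(Add(-152928, 1936), Rational(-1, 373129)), Mul(3654, Rational(1, 214347))) = Add(Mul(-150992, Rational(-1, 373129)), Rational(174, 10207)) = Add(Rational(150992, 373129), Rational(174, 10207)) = Rational(1606099790, 3808527703)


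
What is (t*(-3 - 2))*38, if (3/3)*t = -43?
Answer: 8170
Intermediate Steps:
t = -43
(t*(-3 - 2))*38 = -43*(-3 - 2)*38 = -43*(-5)*38 = 215*38 = 8170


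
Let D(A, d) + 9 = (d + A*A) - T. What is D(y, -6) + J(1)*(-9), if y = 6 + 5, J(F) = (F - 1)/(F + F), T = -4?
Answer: 110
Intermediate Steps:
J(F) = (-1 + F)/(2*F) (J(F) = (-1 + F)/((2*F)) = (-1 + F)*(1/(2*F)) = (-1 + F)/(2*F))
y = 11
D(A, d) = -5 + d + A**2 (D(A, d) = -9 + ((d + A*A) - 1*(-4)) = -9 + ((d + A**2) + 4) = -9 + (4 + d + A**2) = -5 + d + A**2)
D(y, -6) + J(1)*(-9) = (-5 - 6 + 11**2) + ((1/2)*(-1 + 1)/1)*(-9) = (-5 - 6 + 121) + ((1/2)*1*0)*(-9) = 110 + 0*(-9) = 110 + 0 = 110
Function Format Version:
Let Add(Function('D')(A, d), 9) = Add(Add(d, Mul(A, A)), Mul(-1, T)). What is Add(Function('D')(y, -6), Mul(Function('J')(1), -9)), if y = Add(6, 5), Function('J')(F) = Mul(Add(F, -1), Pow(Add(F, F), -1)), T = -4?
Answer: 110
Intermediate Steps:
Function('J')(F) = Mul(Rational(1, 2), Pow(F, -1), Add(-1, F)) (Function('J')(F) = Mul(Add(-1, F), Pow(Mul(2, F), -1)) = Mul(Add(-1, F), Mul(Rational(1, 2), Pow(F, -1))) = Mul(Rational(1, 2), Pow(F, -1), Add(-1, F)))
y = 11
Function('D')(A, d) = Add(-5, d, Pow(A, 2)) (Function('D')(A, d) = Add(-9, Add(Add(d, Mul(A, A)), Mul(-1, -4))) = Add(-9, Add(Add(d, Pow(A, 2)), 4)) = Add(-9, Add(4, d, Pow(A, 2))) = Add(-5, d, Pow(A, 2)))
Add(Function('D')(y, -6), Mul(Function('J')(1), -9)) = Add(Add(-5, -6, Pow(11, 2)), Mul(Mul(Rational(1, 2), Pow(1, -1), Add(-1, 1)), -9)) = Add(Add(-5, -6, 121), Mul(Mul(Rational(1, 2), 1, 0), -9)) = Add(110, Mul(0, -9)) = Add(110, 0) = 110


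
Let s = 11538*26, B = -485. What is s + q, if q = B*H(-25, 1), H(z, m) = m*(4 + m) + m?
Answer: 297078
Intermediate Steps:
s = 299988
H(z, m) = m + m*(4 + m)
q = -2910 (q = -485*(5 + 1) = -485*6 = -2910)
s + q = 299988 - 2910 = 297078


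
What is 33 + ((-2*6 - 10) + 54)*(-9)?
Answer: -255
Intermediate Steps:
33 + ((-2*6 - 10) + 54)*(-9) = 33 + ((-12 - 10) + 54)*(-9) = 33 + (-22 + 54)*(-9) = 33 + 32*(-9) = 33 - 288 = -255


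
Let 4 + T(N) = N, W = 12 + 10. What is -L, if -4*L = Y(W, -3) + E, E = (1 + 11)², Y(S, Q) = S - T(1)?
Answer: 169/4 ≈ 42.250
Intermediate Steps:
W = 22
T(N) = -4 + N
Y(S, Q) = 3 + S (Y(S, Q) = S - (-4 + 1) = S - 1*(-3) = S + 3 = 3 + S)
E = 144 (E = 12² = 144)
L = -169/4 (L = -((3 + 22) + 144)/4 = -(25 + 144)/4 = -¼*169 = -169/4 ≈ -42.250)
-L = -1*(-169/4) = 169/4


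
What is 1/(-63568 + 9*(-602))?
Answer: -1/68986 ≈ -1.4496e-5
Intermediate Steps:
1/(-63568 + 9*(-602)) = 1/(-63568 - 5418) = 1/(-68986) = -1/68986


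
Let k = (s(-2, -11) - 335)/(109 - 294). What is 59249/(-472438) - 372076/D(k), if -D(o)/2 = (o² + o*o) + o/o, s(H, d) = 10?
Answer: 120322773095705/4638868722 ≈ 25938.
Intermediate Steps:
k = 65/37 (k = (10 - 335)/(109 - 294) = -325/(-185) = -325*(-1/185) = 65/37 ≈ 1.7568)
D(o) = -2 - 4*o² (D(o) = -2*((o² + o*o) + o/o) = -2*((o² + o²) + 1) = -2*(2*o² + 1) = -2*(1 + 2*o²) = -2 - 4*o²)
59249/(-472438) - 372076/D(k) = 59249/(-472438) - 372076/(-2 - 4*(65/37)²) = 59249*(-1/472438) - 372076/(-2 - 4*4225/1369) = -59249/472438 - 372076/(-2 - 16900/1369) = -59249/472438 - 372076/(-19638/1369) = -59249/472438 - 372076*(-1369/19638) = -59249/472438 + 254686022/9819 = 120322773095705/4638868722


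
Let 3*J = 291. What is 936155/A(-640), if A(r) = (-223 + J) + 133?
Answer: 936155/7 ≈ 1.3374e+5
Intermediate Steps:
J = 97 (J = (⅓)*291 = 97)
A(r) = 7 (A(r) = (-223 + 97) + 133 = -126 + 133 = 7)
936155/A(-640) = 936155/7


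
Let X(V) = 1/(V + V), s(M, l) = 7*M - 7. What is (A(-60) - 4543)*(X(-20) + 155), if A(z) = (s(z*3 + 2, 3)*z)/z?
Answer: -8982351/10 ≈ -8.9824e+5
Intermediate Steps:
s(M, l) = -7 + 7*M
A(z) = 7 + 21*z (A(z) = ((-7 + 7*(z*3 + 2))*z)/z = ((-7 + 7*(3*z + 2))*z)/z = ((-7 + 7*(2 + 3*z))*z)/z = ((-7 + (14 + 21*z))*z)/z = ((7 + 21*z)*z)/z = (z*(7 + 21*z))/z = 7 + 21*z)
X(V) = 1/(2*V)
(A(-60) - 4543)*(X(-20) + 155) = ((7 + 21*(-60)) - 4543)*((½)/(-20) + 155) = ((7 - 1260) - 4543)*((½)*(-1/20) + 155) = (-1253 - 4543)*(-1/40 + 155) = -5796*6199/40 = -8982351/10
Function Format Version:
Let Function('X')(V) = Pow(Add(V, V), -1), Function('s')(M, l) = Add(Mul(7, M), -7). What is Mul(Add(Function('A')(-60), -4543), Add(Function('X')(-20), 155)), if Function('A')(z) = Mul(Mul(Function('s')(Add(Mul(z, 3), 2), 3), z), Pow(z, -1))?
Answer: Rational(-8982351, 10) ≈ -8.9824e+5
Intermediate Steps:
Function('s')(M, l) = Add(-7, Mul(7, M))
Function('A')(z) = Add(7, Mul(21, z)) (Function('A')(z) = Mul(Mul(Add(-7, Mul(7, Add(Mul(z, 3), 2))), z), Pow(z, -1)) = Mul(Mul(Add(-7, Mul(7, Add(Mul(3, z), 2))), z), Pow(z, -1)) = Mul(Mul(Add(-7, Mul(7, Add(2, Mul(3, z)))), z), Pow(z, -1)) = Mul(Mul(Add(-7, Add(14, Mul(21, z))), z), Pow(z, -1)) = Mul(Mul(Add(7, Mul(21, z)), z), Pow(z, -1)) = Mul(Mul(z, Add(7, Mul(21, z))), Pow(z, -1)) = Add(7, Mul(21, z)))
Function('X')(V) = Mul(Rational(1, 2), Pow(V, -1)) (Function('X')(V) = Pow(Mul(2, V), -1) = Mul(Rational(1, 2), Pow(V, -1)))
Mul(Add(Function('A')(-60), -4543), Add(Function('X')(-20), 155)) = Mul(Add(Add(7, Mul(21, -60)), -4543), Add(Mul(Rational(1, 2), Pow(-20, -1)), 155)) = Mul(Add(Add(7, -1260), -4543), Add(Mul(Rational(1, 2), Rational(-1, 20)), 155)) = Mul(Add(-1253, -4543), Add(Rational(-1, 40), 155)) = Mul(-5796, Rational(6199, 40)) = Rational(-8982351, 10)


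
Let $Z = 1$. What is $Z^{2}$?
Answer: $1$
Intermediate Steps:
$Z^{2} = 1^{2} = 1$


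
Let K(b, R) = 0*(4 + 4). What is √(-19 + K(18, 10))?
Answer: I*√19 ≈ 4.3589*I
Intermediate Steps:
K(b, R) = 0 (K(b, R) = 0*8 = 0)
√(-19 + K(18, 10)) = √(-19 + 0) = √(-19) = I*√19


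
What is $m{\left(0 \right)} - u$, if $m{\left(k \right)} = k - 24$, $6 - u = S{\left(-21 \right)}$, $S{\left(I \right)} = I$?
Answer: $-51$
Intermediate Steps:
$u = 27$ ($u = 6 - -21 = 6 + 21 = 27$)
$m{\left(k \right)} = -24 + k$
$m{\left(0 \right)} - u = \left(-24 + 0\right) - 27 = -24 - 27 = -51$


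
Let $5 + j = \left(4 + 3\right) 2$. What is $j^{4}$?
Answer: $6561$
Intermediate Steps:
$j = 9$ ($j = -5 + \left(4 + 3\right) 2 = -5 + 7 \cdot 2 = -5 + 14 = 9$)
$j^{4} = 9^{4} = 6561$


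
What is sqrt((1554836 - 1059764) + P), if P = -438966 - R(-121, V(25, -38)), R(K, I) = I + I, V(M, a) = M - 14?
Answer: 2*sqrt(14021) ≈ 236.82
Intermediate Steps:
V(M, a) = -14 + M
R(K, I) = 2*I
P = -438988 (P = -438966 - 2*(-14 + 25) = -438966 - 2*11 = -438966 - 1*22 = -438966 - 22 = -438988)
sqrt((1554836 - 1059764) + P) = sqrt((1554836 - 1059764) - 438988) = sqrt(495072 - 438988) = sqrt(56084) = 2*sqrt(14021)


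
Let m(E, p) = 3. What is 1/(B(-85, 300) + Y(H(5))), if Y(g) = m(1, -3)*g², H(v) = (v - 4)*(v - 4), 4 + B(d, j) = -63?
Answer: -1/64 ≈ -0.015625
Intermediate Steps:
B(d, j) = -67 (B(d, j) = -4 - 63 = -67)
H(v) = (-4 + v)² (H(v) = (-4 + v)*(-4 + v) = (-4 + v)²)
Y(g) = 3*g²
1/(B(-85, 300) + Y(H(5))) = 1/(-67 + 3*((-4 + 5)²)²) = 1/(-67 + 3*(1²)²) = 1/(-67 + 3*1²) = 1/(-67 + 3*1) = 1/(-67 + 3) = 1/(-64) = -1/64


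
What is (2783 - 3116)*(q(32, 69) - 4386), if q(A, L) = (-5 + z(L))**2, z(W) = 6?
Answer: 1460205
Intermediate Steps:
q(A, L) = 1 (q(A, L) = (-5 + 6)**2 = 1**2 = 1)
(2783 - 3116)*(q(32, 69) - 4386) = (2783 - 3116)*(1 - 4386) = -333*(-4385) = 1460205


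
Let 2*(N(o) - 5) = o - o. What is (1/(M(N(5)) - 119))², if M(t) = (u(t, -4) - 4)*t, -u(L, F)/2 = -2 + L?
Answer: 1/28561 ≈ 3.5013e-5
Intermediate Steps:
u(L, F) = 4 - 2*L (u(L, F) = -2*(-2 + L) = 4 - 2*L)
N(o) = 5 (N(o) = 5 + (o - o)/2 = 5 + (½)*0 = 5 + 0 = 5)
M(t) = -2*t² (M(t) = ((4 - 2*t) - 4)*t = (-2*t)*t = -2*t²)
(1/(M(N(5)) - 119))² = (1/(-2*5² - 119))² = (1/(-2*25 - 119))² = (1/(-50 - 119))² = (1/(-169))² = (-1/169)² = 1/28561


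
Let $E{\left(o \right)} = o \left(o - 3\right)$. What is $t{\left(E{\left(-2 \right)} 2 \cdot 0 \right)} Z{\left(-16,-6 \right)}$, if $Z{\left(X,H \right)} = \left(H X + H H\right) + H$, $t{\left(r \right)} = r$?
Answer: $0$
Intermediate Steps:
$E{\left(o \right)} = o \left(-3 + o\right)$
$Z{\left(X,H \right)} = H + H^{2} + H X$ ($Z{\left(X,H \right)} = \left(H X + H^{2}\right) + H = \left(H^{2} + H X\right) + H = H + H^{2} + H X$)
$t{\left(E{\left(-2 \right)} 2 \cdot 0 \right)} Z{\left(-16,-6 \right)} = - 2 \left(-3 - 2\right) 2 \cdot 0 \left(- 6 \left(1 - 6 - 16\right)\right) = \left(-2\right) \left(-5\right) 2 \cdot 0 \left(\left(-6\right) \left(-21\right)\right) = 10 \cdot 2 \cdot 0 \cdot 126 = 20 \cdot 0 \cdot 126 = 0 \cdot 126 = 0$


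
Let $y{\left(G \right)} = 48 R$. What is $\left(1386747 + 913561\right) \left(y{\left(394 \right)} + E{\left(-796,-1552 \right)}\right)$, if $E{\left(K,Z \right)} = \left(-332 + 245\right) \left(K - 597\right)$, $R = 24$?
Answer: $281426581644$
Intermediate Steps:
$E{\left(K,Z \right)} = 51939 - 87 K$ ($E{\left(K,Z \right)} = - 87 \left(-597 + K\right) = 51939 - 87 K$)
$y{\left(G \right)} = 1152$ ($y{\left(G \right)} = 48 \cdot 24 = 1152$)
$\left(1386747 + 913561\right) \left(y{\left(394 \right)} + E{\left(-796,-1552 \right)}\right) = \left(1386747 + 913561\right) \left(1152 + \left(51939 - -69252\right)\right) = 2300308 \left(1152 + \left(51939 + 69252\right)\right) = 2300308 \left(1152 + 121191\right) = 2300308 \cdot 122343 = 281426581644$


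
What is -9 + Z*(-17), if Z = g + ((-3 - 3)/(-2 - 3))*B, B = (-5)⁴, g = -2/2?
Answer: -12742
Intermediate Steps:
g = -1 (g = -2*½ = -1)
B = 625
Z = 749 (Z = -1 + ((-3 - 3)/(-2 - 3))*625 = -1 - 6/(-5)*625 = -1 - 6*(-⅕)*625 = -1 + (6/5)*625 = -1 + 750 = 749)
-9 + Z*(-17) = -9 + 749*(-17) = -9 - 12733 = -12742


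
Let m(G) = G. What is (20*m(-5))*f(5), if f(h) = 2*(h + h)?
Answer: -2000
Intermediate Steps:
f(h) = 4*h (f(h) = 2*(2*h) = 4*h)
(20*m(-5))*f(5) = (20*(-5))*(4*5) = -100*20 = -2000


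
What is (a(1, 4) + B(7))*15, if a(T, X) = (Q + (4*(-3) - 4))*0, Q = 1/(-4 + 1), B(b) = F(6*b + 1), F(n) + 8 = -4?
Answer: -180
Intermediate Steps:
F(n) = -12 (F(n) = -8 - 4 = -12)
B(b) = -12
Q = -1/3 (Q = 1/(-3) = -1/3 ≈ -0.33333)
a(T, X) = 0 (a(T, X) = (-1/3 + (4*(-3) - 4))*0 = (-1/3 + (-12 - 4))*0 = (-1/3 - 16)*0 = -49/3*0 = 0)
(a(1, 4) + B(7))*15 = (0 - 12)*15 = -12*15 = -180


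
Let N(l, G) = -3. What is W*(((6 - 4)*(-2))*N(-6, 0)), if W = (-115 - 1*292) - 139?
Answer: -6552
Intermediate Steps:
W = -546 (W = (-115 - 292) - 139 = -407 - 139 = -546)
W*(((6 - 4)*(-2))*N(-6, 0)) = -546*(6 - 4)*(-2)*(-3) = -546*2*(-2)*(-3) = -(-2184)*(-3) = -546*12 = -6552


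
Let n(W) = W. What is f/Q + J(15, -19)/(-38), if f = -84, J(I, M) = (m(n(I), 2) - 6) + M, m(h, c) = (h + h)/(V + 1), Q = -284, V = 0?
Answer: 443/2698 ≈ 0.16420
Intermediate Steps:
m(h, c) = 2*h (m(h, c) = (h + h)/(0 + 1) = (2*h)/1 = (2*h)*1 = 2*h)
J(I, M) = -6 + M + 2*I (J(I, M) = (2*I - 6) + M = (-6 + 2*I) + M = -6 + M + 2*I)
f/Q + J(15, -19)/(-38) = -84/(-284) + (-6 - 19 + 2*15)/(-38) = -84*(-1/284) + (-6 - 19 + 30)*(-1/38) = 21/71 + 5*(-1/38) = 21/71 - 5/38 = 443/2698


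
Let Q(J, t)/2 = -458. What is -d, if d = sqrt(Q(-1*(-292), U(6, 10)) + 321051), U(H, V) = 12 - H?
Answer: -sqrt(320135) ≈ -565.80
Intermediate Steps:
Q(J, t) = -916 (Q(J, t) = 2*(-458) = -916)
d = sqrt(320135) (d = sqrt(-916 + 321051) = sqrt(320135) ≈ 565.80)
-d = -sqrt(320135)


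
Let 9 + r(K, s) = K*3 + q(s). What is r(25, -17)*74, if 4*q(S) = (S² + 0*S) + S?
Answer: 9916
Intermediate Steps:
q(S) = S/4 + S²/4 (q(S) = ((S² + 0*S) + S)/4 = ((S² + 0) + S)/4 = (S² + S)/4 = (S + S²)/4 = S/4 + S²/4)
r(K, s) = -9 + 3*K + s*(1 + s)/4 (r(K, s) = -9 + (K*3 + s*(1 + s)/4) = -9 + (3*K + s*(1 + s)/4) = -9 + 3*K + s*(1 + s)/4)
r(25, -17)*74 = (-9 + 3*25 + (¼)*(-17)*(1 - 17))*74 = (-9 + 75 + (¼)*(-17)*(-16))*74 = (-9 + 75 + 68)*74 = 134*74 = 9916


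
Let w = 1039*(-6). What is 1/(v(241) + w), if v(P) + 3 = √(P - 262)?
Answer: -297/1852390 - I*√21/38900190 ≈ -0.00016033 - 1.178e-7*I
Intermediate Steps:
v(P) = -3 + √(-262 + P) (v(P) = -3 + √(P - 262) = -3 + √(-262 + P))
w = -6234
1/(v(241) + w) = 1/((-3 + √(-262 + 241)) - 6234) = 1/((-3 + √(-21)) - 6234) = 1/((-3 + I*√21) - 6234) = 1/(-6237 + I*√21)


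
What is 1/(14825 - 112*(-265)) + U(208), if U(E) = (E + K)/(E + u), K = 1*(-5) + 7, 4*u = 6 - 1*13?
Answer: 498467/489555 ≈ 1.0182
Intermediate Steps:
u = -7/4 (u = (6 - 1*13)/4 = (6 - 13)/4 = (1/4)*(-7) = -7/4 ≈ -1.7500)
K = 2 (K = -5 + 7 = 2)
U(E) = (2 + E)/(-7/4 + E) (U(E) = (E + 2)/(E - 7/4) = (2 + E)/(-7/4 + E))
1/(14825 - 112*(-265)) + U(208) = 1/(14825 - 112*(-265)) + 4*(2 + 208)/(-7 + 4*208) = 1/(14825 + 29680) + 4*210/(-7 + 832) = 1/44505 + 4*210/825 = 1/44505 + 4*(1/825)*210 = 1/44505 + 56/55 = 498467/489555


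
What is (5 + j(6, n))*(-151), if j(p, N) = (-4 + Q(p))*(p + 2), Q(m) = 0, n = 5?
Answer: 4077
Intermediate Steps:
j(p, N) = -8 - 4*p (j(p, N) = (-4 + 0)*(p + 2) = -4*(2 + p) = -8 - 4*p)
(5 + j(6, n))*(-151) = (5 + (-8 - 4*6))*(-151) = (5 + (-8 - 24))*(-151) = (5 - 32)*(-151) = -27*(-151) = 4077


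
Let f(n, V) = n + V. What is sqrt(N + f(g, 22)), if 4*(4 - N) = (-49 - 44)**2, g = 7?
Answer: I*sqrt(8517)/2 ≈ 46.144*I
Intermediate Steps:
N = -8633/4 (N = 4 - (-49 - 44)**2/4 = 4 - 1/4*(-93)**2 = 4 - 1/4*8649 = 4 - 8649/4 = -8633/4 ≈ -2158.3)
f(n, V) = V + n
sqrt(N + f(g, 22)) = sqrt(-8633/4 + (22 + 7)) = sqrt(-8633/4 + 29) = sqrt(-8517/4) = I*sqrt(8517)/2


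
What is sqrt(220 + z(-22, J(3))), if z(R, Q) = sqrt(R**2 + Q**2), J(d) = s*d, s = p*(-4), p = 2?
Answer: sqrt(220 + 2*sqrt(265)) ≈ 15.892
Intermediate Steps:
s = -8 (s = 2*(-4) = -8)
J(d) = -8*d
z(R, Q) = sqrt(Q**2 + R**2)
sqrt(220 + z(-22, J(3))) = sqrt(220 + sqrt((-8*3)**2 + (-22)**2)) = sqrt(220 + sqrt((-24)**2 + 484)) = sqrt(220 + sqrt(576 + 484)) = sqrt(220 + sqrt(1060)) = sqrt(220 + 2*sqrt(265))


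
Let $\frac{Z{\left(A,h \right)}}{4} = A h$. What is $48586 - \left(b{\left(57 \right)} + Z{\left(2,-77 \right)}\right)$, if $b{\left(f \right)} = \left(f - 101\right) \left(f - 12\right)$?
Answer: $51182$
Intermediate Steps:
$Z{\left(A,h \right)} = 4 A h$
$b{\left(f \right)} = \left(-101 + f\right) \left(-12 + f\right)$
$48586 - \left(b{\left(57 \right)} + Z{\left(2,-77 \right)}\right) = 48586 - \left(\left(1212 + 57^{2} - 6441\right) + 4 \cdot 2 \left(-77\right)\right) = 48586 - \left(\left(1212 + 3249 - 6441\right) - 616\right) = 48586 - \left(-1980 - 616\right) = 48586 - -2596 = 48586 + 2596 = 51182$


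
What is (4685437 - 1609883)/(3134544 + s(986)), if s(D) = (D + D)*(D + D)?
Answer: 1537777/3511664 ≈ 0.43791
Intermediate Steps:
s(D) = 4*D**2 (s(D) = (2*D)*(2*D) = 4*D**2)
(4685437 - 1609883)/(3134544 + s(986)) = (4685437 - 1609883)/(3134544 + 4*986**2) = 3075554/(3134544 + 4*972196) = 3075554/(3134544 + 3888784) = 3075554/7023328 = 3075554*(1/7023328) = 1537777/3511664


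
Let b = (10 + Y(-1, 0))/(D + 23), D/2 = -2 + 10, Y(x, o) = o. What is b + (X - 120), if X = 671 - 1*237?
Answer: 12256/39 ≈ 314.26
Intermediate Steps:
X = 434 (X = 671 - 237 = 434)
D = 16 (D = 2*(-2 + 10) = 2*8 = 16)
b = 10/39 (b = (10 + 0)/(16 + 23) = 10/39 ≈ 0.25641)
b + (X - 120) = 10/39 + (434 - 120) = 10/39 + 314 = 12256/39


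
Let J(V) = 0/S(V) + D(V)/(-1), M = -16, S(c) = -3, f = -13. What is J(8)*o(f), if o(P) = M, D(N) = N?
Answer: 128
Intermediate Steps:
o(P) = -16
J(V) = -V (J(V) = 0/(-3) + V/(-1) = 0*(-⅓) + V*(-1) = 0 - V = -V)
J(8)*o(f) = -1*8*(-16) = -8*(-16) = 128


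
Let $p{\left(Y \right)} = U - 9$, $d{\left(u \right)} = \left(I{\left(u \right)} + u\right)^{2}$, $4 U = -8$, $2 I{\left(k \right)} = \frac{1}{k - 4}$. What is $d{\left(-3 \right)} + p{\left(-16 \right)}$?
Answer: $- \frac{307}{196} \approx -1.5663$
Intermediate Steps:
$I{\left(k \right)} = \frac{1}{2 \left(-4 + k\right)}$ ($I{\left(k \right)} = \frac{1}{2 \left(k - 4\right)} = \frac{1}{2 \left(-4 + k\right)}$)
$U = -2$ ($U = \frac{1}{4} \left(-8\right) = -2$)
$d{\left(u \right)} = \left(u + \frac{1}{2 \left(-4 + u\right)}\right)^{2}$ ($d{\left(u \right)} = \left(\frac{1}{2 \left(-4 + u\right)} + u\right)^{2} = \left(u + \frac{1}{2 \left(-4 + u\right)}\right)^{2}$)
$p{\left(Y \right)} = -11$ ($p{\left(Y \right)} = -2 - 9 = -11$)
$d{\left(-3 \right)} + p{\left(-16 \right)} = \left(-3 + \frac{1}{2 \left(-4 - 3\right)}\right)^{2} - 11 = \left(-3 + \frac{1}{2 \left(-7\right)}\right)^{2} - 11 = \left(-3 + \frac{1}{2} \left(- \frac{1}{7}\right)\right)^{2} - 11 = \left(-3 - \frac{1}{14}\right)^{2} - 11 = \left(- \frac{43}{14}\right)^{2} - 11 = \frac{1849}{196} - 11 = - \frac{307}{196}$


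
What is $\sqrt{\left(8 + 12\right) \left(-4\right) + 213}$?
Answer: $\sqrt{133} \approx 11.533$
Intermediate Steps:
$\sqrt{\left(8 + 12\right) \left(-4\right) + 213} = \sqrt{20 \left(-4\right) + 213} = \sqrt{-80 + 213} = \sqrt{133}$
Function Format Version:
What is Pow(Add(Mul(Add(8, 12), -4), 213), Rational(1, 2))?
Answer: Pow(133, Rational(1, 2)) ≈ 11.533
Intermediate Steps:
Pow(Add(Mul(Add(8, 12), -4), 213), Rational(1, 2)) = Pow(Add(Mul(20, -4), 213), Rational(1, 2)) = Pow(Add(-80, 213), Rational(1, 2)) = Pow(133, Rational(1, 2))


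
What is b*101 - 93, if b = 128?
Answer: 12835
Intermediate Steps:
b*101 - 93 = 128*101 - 93 = 12928 - 93 = 12835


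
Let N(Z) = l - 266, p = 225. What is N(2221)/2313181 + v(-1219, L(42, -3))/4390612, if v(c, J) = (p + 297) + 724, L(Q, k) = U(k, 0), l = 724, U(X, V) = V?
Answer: 2446561911/5078140128386 ≈ 0.00048178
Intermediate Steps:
L(Q, k) = 0
N(Z) = 458 (N(Z) = 724 - 266 = 458)
v(c, J) = 1246 (v(c, J) = (225 + 297) + 724 = 522 + 724 = 1246)
N(2221)/2313181 + v(-1219, L(42, -3))/4390612 = 458/2313181 + 1246/4390612 = 458*(1/2313181) + 1246*(1/4390612) = 458/2313181 + 623/2195306 = 2446561911/5078140128386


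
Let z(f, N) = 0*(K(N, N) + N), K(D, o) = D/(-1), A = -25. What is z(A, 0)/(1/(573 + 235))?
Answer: 0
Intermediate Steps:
K(D, o) = -D (K(D, o) = D*(-1) = -D)
z(f, N) = 0 (z(f, N) = 0*(-N + N) = 0*0 = 0)
z(A, 0)/(1/(573 + 235)) = 0/(1/(573 + 235)) = 0/(1/808) = 0*808 = 0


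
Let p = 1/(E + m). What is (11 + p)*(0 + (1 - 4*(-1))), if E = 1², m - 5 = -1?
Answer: 56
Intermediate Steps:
m = 4 (m = 5 - 1 = 4)
E = 1
p = ⅕ (p = 1/(1 + 4) = 1/5 = ⅕ ≈ 0.20000)
(11 + p)*(0 + (1 - 4*(-1))) = (11 + ⅕)*(0 + (1 - 4*(-1))) = 56*(0 + (1 + 4))/5 = 56*(0 + 5)/5 = (56/5)*5 = 56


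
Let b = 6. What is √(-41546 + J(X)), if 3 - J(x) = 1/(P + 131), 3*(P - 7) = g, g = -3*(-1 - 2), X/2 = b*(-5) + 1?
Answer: 2*I*√206479131/141 ≈ 203.82*I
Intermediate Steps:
X = -58 (X = 2*(6*(-5) + 1) = 2*(-30 + 1) = 2*(-29) = -58)
g = 9 (g = -3*(-3) = 9)
P = 10 (P = 7 + (⅓)*9 = 7 + 3 = 10)
J(x) = 422/141 (J(x) = 3 - 1/(10 + 131) = 3 - 1/141 = 422/141)
√(-41546 + J(X)) = √(-41546 + 422/141) = √(-5857564/141) = 2*I*√206479131/141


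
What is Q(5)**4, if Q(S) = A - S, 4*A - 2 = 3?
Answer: 50625/256 ≈ 197.75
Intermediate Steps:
A = 5/4 (A = 1/2 + (1/4)*3 = 1/2 + 3/4 = 5/4 ≈ 1.2500)
Q(S) = 5/4 - S
Q(5)**4 = (5/4 - 1*5)**4 = (5/4 - 5)**4 = (-15/4)**4 = 50625/256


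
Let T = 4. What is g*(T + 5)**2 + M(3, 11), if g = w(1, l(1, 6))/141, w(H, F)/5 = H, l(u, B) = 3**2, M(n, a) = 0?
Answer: 135/47 ≈ 2.8723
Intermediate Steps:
l(u, B) = 9
w(H, F) = 5*H
g = 5/141 (g = (5*1)/141 = 5*(1/141) = 5/141 ≈ 0.035461)
g*(T + 5)**2 + M(3, 11) = 5*(4 + 5)**2/141 + 0 = (5/141)*9**2 + 0 = (5/141)*81 + 0 = 135/47 + 0 = 135/47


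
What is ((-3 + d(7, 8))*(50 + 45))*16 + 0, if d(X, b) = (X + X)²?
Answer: 293360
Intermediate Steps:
d(X, b) = 4*X² (d(X, b) = (2*X)² = 4*X²)
((-3 + d(7, 8))*(50 + 45))*16 + 0 = ((-3 + 4*7²)*(50 + 45))*16 + 0 = ((-3 + 4*49)*95)*16 + 0 = ((-3 + 196)*95)*16 + 0 = (193*95)*16 + 0 = 18335*16 + 0 = 293360 + 0 = 293360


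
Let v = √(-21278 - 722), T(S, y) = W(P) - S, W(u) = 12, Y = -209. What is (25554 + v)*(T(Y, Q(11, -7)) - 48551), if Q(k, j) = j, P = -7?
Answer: -1235024820 - 966600*I*√55 ≈ -1.235e+9 - 7.1685e+6*I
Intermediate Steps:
T(S, y) = 12 - S
v = 20*I*√55 (v = √(-22000) = 20*I*√55 ≈ 148.32*I)
(25554 + v)*(T(Y, Q(11, -7)) - 48551) = (25554 + 20*I*√55)*((12 - 1*(-209)) - 48551) = (25554 + 20*I*√55)*((12 + 209) - 48551) = (25554 + 20*I*√55)*(221 - 48551) = (25554 + 20*I*√55)*(-48330) = -1235024820 - 966600*I*√55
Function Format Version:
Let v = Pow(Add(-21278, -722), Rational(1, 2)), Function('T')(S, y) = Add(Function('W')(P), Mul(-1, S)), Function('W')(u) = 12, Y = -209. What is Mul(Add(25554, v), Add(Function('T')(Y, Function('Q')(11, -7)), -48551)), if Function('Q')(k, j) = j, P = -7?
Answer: Add(-1235024820, Mul(-966600, I, Pow(55, Rational(1, 2)))) ≈ Add(-1.2350e+9, Mul(-7.1685e+6, I))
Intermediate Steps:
Function('T')(S, y) = Add(12, Mul(-1, S))
v = Mul(20, I, Pow(55, Rational(1, 2))) (v = Pow(-22000, Rational(1, 2)) = Mul(20, I, Pow(55, Rational(1, 2))) ≈ Mul(148.32, I))
Mul(Add(25554, v), Add(Function('T')(Y, Function('Q')(11, -7)), -48551)) = Mul(Add(25554, Mul(20, I, Pow(55, Rational(1, 2)))), Add(Add(12, Mul(-1, -209)), -48551)) = Mul(Add(25554, Mul(20, I, Pow(55, Rational(1, 2)))), Add(Add(12, 209), -48551)) = Mul(Add(25554, Mul(20, I, Pow(55, Rational(1, 2)))), Add(221, -48551)) = Mul(Add(25554, Mul(20, I, Pow(55, Rational(1, 2)))), -48330) = Add(-1235024820, Mul(-966600, I, Pow(55, Rational(1, 2))))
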